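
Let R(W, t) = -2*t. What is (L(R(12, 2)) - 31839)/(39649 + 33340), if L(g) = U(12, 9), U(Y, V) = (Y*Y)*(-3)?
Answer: -32271/72989 ≈ -0.44213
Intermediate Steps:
U(Y, V) = -3*Y² (U(Y, V) = Y²*(-3) = -3*Y²)
L(g) = -432 (L(g) = -3*12² = -3*144 = -432)
(L(R(12, 2)) - 31839)/(39649 + 33340) = (-432 - 31839)/(39649 + 33340) = -32271/72989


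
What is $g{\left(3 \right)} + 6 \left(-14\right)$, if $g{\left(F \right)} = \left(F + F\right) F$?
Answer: $-66$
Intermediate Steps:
$g{\left(F \right)} = 2 F^{2}$ ($g{\left(F \right)} = 2 F F = 2 F^{2}$)
$g{\left(3 \right)} + 6 \left(-14\right) = 2 \cdot 3^{2} + 6 \left(-14\right) = 2 \cdot 9 - 84 = 18 - 84 = -66$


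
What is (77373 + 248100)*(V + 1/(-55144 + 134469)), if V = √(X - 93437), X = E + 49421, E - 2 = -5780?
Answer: 325473/79325 + 325473*I*√49794 ≈ 4.103 + 7.2628e+7*I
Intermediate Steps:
E = -5778 (E = 2 - 5780 = -5778)
X = 43643 (X = -5778 + 49421 = 43643)
V = I*√49794 (V = √(43643 - 93437) = √(-49794) = I*√49794 ≈ 223.15*I)
(77373 + 248100)*(V + 1/(-55144 + 134469)) = (77373 + 248100)*(I*√49794 + 1/(-55144 + 134469)) = 325473*(I*√49794 + 1/79325) = 325473*(1/79325 + I*√49794) = 325473/79325 + 325473*I*√49794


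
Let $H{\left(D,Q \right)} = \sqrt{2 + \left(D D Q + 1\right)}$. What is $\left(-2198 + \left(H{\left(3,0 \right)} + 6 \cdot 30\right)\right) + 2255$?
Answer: $237 + \sqrt{3} \approx 238.73$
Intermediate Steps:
$H{\left(D,Q \right)} = \sqrt{3 + Q D^{2}}$ ($H{\left(D,Q \right)} = \sqrt{2 + \left(D^{2} Q + 1\right)} = \sqrt{2 + \left(Q D^{2} + 1\right)} = \sqrt{2 + \left(1 + Q D^{2}\right)} = \sqrt{3 + Q D^{2}}$)
$\left(-2198 + \left(H{\left(3,0 \right)} + 6 \cdot 30\right)\right) + 2255 = \left(-2198 + \left(\sqrt{3 + 0 \cdot 3^{2}} + 6 \cdot 30\right)\right) + 2255 = \left(-2198 + \left(\sqrt{3 + 0 \cdot 9} + 180\right)\right) + 2255 = \left(-2198 + \left(\sqrt{3 + 0} + 180\right)\right) + 2255 = \left(-2198 + \left(\sqrt{3} + 180\right)\right) + 2255 = \left(-2198 + \left(180 + \sqrt{3}\right)\right) + 2255 = \left(-2018 + \sqrt{3}\right) + 2255 = 237 + \sqrt{3}$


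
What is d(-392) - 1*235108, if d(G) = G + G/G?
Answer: -235499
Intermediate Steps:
d(G) = 1 + G (d(G) = G + 1 = 1 + G)
d(-392) - 1*235108 = (1 - 392) - 1*235108 = -391 - 235108 = -235499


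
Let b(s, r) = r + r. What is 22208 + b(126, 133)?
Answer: 22474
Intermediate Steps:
b(s, r) = 2*r
22208 + b(126, 133) = 22208 + 2*133 = 22208 + 266 = 22474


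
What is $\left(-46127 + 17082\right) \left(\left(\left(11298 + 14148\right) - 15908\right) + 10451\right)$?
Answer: $-580580505$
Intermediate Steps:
$\left(-46127 + 17082\right) \left(\left(\left(11298 + 14148\right) - 15908\right) + 10451\right) = - 29045 \left(\left(25446 - 15908\right) + 10451\right) = - 29045 \left(9538 + 10451\right) = \left(-29045\right) 19989 = -580580505$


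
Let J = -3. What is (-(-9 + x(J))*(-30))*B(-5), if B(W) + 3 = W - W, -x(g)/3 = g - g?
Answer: 810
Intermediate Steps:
x(g) = 0 (x(g) = -3*(g - g) = -3*0 = 0)
B(W) = -3 (B(W) = -3 + (W - W) = -3 + 0 = -3)
(-(-9 + x(J))*(-30))*B(-5) = -(-9 + 0)*(-30)*(-3) = -(-9)*(-30)*(-3) = -1*270*(-3) = -270*(-3) = 810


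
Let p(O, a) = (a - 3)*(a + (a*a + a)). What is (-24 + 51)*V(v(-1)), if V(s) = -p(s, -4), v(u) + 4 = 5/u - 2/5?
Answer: 1512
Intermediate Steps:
p(O, a) = (-3 + a)*(a² + 2*a) (p(O, a) = (-3 + a)*(a + (a² + a)) = (-3 + a)*(a + (a + a²)) = (-3 + a)*(a² + 2*a))
v(u) = -22/5 + 5/u (v(u) = -4 + (5/u - 2/5) = -4 + (5/u - 2*⅕) = -4 + (5/u - ⅖) = -4 + (-⅖ + 5/u) = -22/5 + 5/u)
V(s) = 56 (V(s) = -(-4)*(-6 + (-4)² - 1*(-4)) = -(-4)*(-6 + 16 + 4) = -(-4)*14 = -1*(-56) = 56)
(-24 + 51)*V(v(-1)) = (-24 + 51)*56 = 27*56 = 1512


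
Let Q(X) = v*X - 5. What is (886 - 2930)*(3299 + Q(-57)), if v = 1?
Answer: -6616428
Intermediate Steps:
Q(X) = -5 + X (Q(X) = 1*X - 5 = X - 5 = -5 + X)
(886 - 2930)*(3299 + Q(-57)) = (886 - 2930)*(3299 + (-5 - 57)) = -2044*(3299 - 62) = -2044*3237 = -6616428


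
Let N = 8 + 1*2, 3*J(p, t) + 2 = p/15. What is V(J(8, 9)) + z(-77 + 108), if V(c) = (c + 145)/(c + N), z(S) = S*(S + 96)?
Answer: 1691539/428 ≈ 3952.2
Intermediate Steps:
J(p, t) = -⅔ + p/45 (J(p, t) = -⅔ + (p/15)/3 = -⅔ + p/45)
z(S) = S*(96 + S)
N = 10 (N = 8 + 2 = 10)
V(c) = (145 + c)/(10 + c) (V(c) = (c + 145)/(c + 10) = (145 + c)/(10 + c))
V(J(8, 9)) + z(-77 + 108) = (145 + (-⅔ + (1/45)*8))/(10 + (-⅔ + (1/45)*8)) + (-77 + 108)*(96 + (-77 + 108)) = (145 + (-⅔ + 8/45))/(10 + (-⅔ + 8/45)) + 31*(96 + 31) = (145 - 22/45)/(10 - 22/45) + 31*127 = (6503/45)/(428/45) + 3937 = (45/428)*(6503/45) + 3937 = 6503/428 + 3937 = 1691539/428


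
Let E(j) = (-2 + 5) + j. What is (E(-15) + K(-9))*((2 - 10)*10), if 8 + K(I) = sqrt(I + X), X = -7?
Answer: 1600 - 320*I ≈ 1600.0 - 320.0*I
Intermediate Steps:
E(j) = 3 + j
K(I) = -8 + sqrt(-7 + I) (K(I) = -8 + sqrt(I - 7) = -8 + sqrt(-7 + I))
(E(-15) + K(-9))*((2 - 10)*10) = ((3 - 15) + (-8 + sqrt(-7 - 9)))*((2 - 10)*10) = (-12 + (-8 + sqrt(-16)))*(-8*10) = (-12 + (-8 + 4*I))*(-80) = (-20 + 4*I)*(-80) = 1600 - 320*I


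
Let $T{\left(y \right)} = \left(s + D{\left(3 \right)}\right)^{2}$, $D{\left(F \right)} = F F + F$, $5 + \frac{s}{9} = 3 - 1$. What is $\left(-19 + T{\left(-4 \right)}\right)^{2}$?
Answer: $42436$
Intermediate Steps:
$s = -27$ ($s = -45 + 9 \left(3 - 1\right) = -45 + 9 \cdot 2 = -45 + 18 = -27$)
$D{\left(F \right)} = F + F^{2}$ ($D{\left(F \right)} = F^{2} + F = F + F^{2}$)
$T{\left(y \right)} = 225$ ($T{\left(y \right)} = \left(-27 + 3 \left(1 + 3\right)\right)^{2} = \left(-27 + 3 \cdot 4\right)^{2} = \left(-27 + 12\right)^{2} = \left(-15\right)^{2} = 225$)
$\left(-19 + T{\left(-4 \right)}\right)^{2} = \left(-19 + 225\right)^{2} = 206^{2} = 42436$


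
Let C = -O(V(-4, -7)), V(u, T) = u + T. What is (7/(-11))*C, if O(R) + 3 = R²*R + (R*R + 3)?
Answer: -770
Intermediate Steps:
V(u, T) = T + u
O(R) = R² + R³ (O(R) = -3 + (R²*R + (R*R + 3)) = -3 + (R³ + (R² + 3)) = -3 + (R³ + (3 + R²)) = -3 + (3 + R² + R³) = R² + R³)
C = 1210 (C = -(-7 - 4)²*(1 + (-7 - 4)) = -(-11)²*(1 - 11) = -121*(-10) = -1*(-1210) = 1210)
(7/(-11))*C = (7/(-11))*1210 = (7*(-1/11))*1210 = -7/11*1210 = -770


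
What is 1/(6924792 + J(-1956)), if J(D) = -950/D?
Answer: 978/6772447051 ≈ 1.4441e-7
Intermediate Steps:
1/(6924792 + J(-1956)) = 1/(6924792 - 950/(-1956)) = 1/(6924792 - 950*(-1/1956)) = 1/(6924792 + 475/978) = 1/(6772447051/978) = 978/6772447051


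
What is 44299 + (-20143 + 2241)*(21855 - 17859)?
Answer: -71492093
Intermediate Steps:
44299 + (-20143 + 2241)*(21855 - 17859) = 44299 - 17902*3996 = 44299 - 71536392 = -71492093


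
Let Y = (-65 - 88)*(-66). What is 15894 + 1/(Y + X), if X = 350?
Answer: 166060513/10448 ≈ 15894.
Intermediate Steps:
Y = 10098 (Y = -153*(-66) = 10098)
15894 + 1/(Y + X) = 15894 + 1/(10098 + 350) = 15894 + 1/10448 = 166060513/10448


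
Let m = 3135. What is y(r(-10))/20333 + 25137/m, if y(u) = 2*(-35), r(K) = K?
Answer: 8963003/1118315 ≈ 8.0147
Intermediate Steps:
y(u) = -70
y(r(-10))/20333 + 25137/m = -70/20333 + 25137/3135 = -70*1/20333 + 25137*(1/3135) = -70/20333 + 441/55 = 8963003/1118315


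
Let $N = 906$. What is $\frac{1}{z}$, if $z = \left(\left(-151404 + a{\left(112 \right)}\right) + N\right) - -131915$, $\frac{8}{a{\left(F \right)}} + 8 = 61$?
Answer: $- \frac{53}{984891} \approx -5.3813 \cdot 10^{-5}$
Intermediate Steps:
$a{\left(F \right)} = \frac{8}{53}$ ($a{\left(F \right)} = \frac{8}{-8 + 61} = \frac{8}{53}$)
$z = - \frac{984891}{53}$ ($z = \left(\left(-151404 + \frac{8}{53}\right) + 906\right) - -131915 = \left(- \frac{8024404}{53} + 906\right) + 131915 = - \frac{7976386}{53} + 131915 = - \frac{984891}{53} \approx -18583.0$)
$\frac{1}{z} = \frac{1}{- \frac{984891}{53}} = - \frac{53}{984891}$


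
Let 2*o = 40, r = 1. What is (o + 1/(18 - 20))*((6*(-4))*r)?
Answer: -468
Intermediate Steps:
o = 20 (o = (½)*40 = 20)
(o + 1/(18 - 20))*((6*(-4))*r) = (20 + 1/(18 - 20))*((6*(-4))*1) = (20 + 1/(-2))*(-24*1) = (20 - ½)*(-24) = (39/2)*(-24) = -468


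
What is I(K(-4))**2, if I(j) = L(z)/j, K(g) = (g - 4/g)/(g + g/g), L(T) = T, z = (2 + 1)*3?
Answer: 81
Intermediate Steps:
z = 9 (z = 3*3 = 9)
K(g) = (g - 4/g)/(1 + g) (K(g) = (g - 4/g)/(g + 1) = (g - 4/g)/(1 + g))
I(j) = 9/j
I(K(-4))**2 = (9/(((-4 + (-4)**2)/((-4)*(1 - 4)))))**2 = (9/((-1/4*(-4 + 16)/(-3))))**2 = (9/((-1/4*(-1/3)*12)))**2 = (9/1)**2 = (9*1)**2 = 9**2 = 81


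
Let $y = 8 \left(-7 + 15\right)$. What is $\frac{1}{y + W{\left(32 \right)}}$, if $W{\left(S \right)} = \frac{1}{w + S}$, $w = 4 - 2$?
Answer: $\frac{34}{2177} \approx 0.015618$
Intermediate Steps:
$y = 64$ ($y = 8 \cdot 8 = 64$)
$w = 2$ ($w = 4 - 2 = 2$)
$W{\left(S \right)} = \frac{1}{2 + S}$
$\frac{1}{y + W{\left(32 \right)}} = \frac{1}{64 + \frac{1}{2 + 32}} = \frac{1}{64 + \frac{1}{34}} = \frac{1}{\frac{2177}{34}} = \frac{34}{2177}$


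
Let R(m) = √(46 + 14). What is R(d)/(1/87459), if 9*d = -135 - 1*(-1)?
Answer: 174918*√15 ≈ 6.7745e+5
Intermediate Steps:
d = -134/9 (d = (-135 - 1*(-1))/9 = (-135 + 1)/9 = (⅑)*(-134) = -134/9 ≈ -14.889)
R(m) = 2*√15 (R(m) = √60 = 2*√15)
R(d)/(1/87459) = (2*√15)/(1/87459) = (2*√15)*87459 = 174918*√15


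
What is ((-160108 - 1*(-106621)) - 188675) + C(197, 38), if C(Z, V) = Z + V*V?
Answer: -240521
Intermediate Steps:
C(Z, V) = Z + V²
((-160108 - 1*(-106621)) - 188675) + C(197, 38) = ((-160108 - 1*(-106621)) - 188675) + (197 + 38²) = ((-160108 + 106621) - 188675) + (197 + 1444) = (-53487 - 188675) + 1641 = -242162 + 1641 = -240521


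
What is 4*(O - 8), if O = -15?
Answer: -92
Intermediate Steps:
4*(O - 8) = 4*(-15 - 8) = 4*(-23) = -92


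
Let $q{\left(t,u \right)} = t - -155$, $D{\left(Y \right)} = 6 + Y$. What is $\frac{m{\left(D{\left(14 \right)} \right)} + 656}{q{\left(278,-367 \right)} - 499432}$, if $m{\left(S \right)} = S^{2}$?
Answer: $- \frac{352}{166333} \approx -0.0021162$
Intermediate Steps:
$q{\left(t,u \right)} = 155 + t$ ($q{\left(t,u \right)} = t + 155 = 155 + t$)
$\frac{m{\left(D{\left(14 \right)} \right)} + 656}{q{\left(278,-367 \right)} - 499432} = \frac{\left(6 + 14\right)^{2} + 656}{\left(155 + 278\right) - 499432} = \frac{20^{2} + 656}{433 - 499432} = \frac{400 + 656}{-498999} = 1056 \left(- \frac{1}{498999}\right) = - \frac{352}{166333}$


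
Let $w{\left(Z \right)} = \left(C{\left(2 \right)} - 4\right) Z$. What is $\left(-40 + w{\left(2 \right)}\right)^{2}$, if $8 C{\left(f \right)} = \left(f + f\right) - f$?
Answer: $\frac{9025}{4} \approx 2256.3$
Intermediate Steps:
$C{\left(f \right)} = \frac{f}{8}$ ($C{\left(f \right)} = \frac{\left(f + f\right) - f}{8} = \frac{2 f - f}{8} = \frac{f}{8}$)
$w{\left(Z \right)} = - \frac{15 Z}{4}$ ($w{\left(Z \right)} = \left(\frac{1}{8} \cdot 2 - 4\right) Z = \left(\frac{1}{4} - 4\right) Z = - \frac{15 Z}{4}$)
$\left(-40 + w{\left(2 \right)}\right)^{2} = \left(-40 - \frac{15}{2}\right)^{2} = \left(- \frac{95}{2}\right)^{2} = \frac{9025}{4}$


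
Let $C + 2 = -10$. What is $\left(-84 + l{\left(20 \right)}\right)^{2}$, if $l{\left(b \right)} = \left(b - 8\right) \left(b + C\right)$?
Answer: $144$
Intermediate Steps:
$C = -12$ ($C = -2 - 10 = -12$)
$l{\left(b \right)} = \left(-12 + b\right) \left(-8 + b\right)$ ($l{\left(b \right)} = \left(b - 8\right) \left(b - 12\right) = \left(-8 + b\right) \left(-12 + b\right) = \left(-12 + b\right) \left(-8 + b\right)$)
$\left(-84 + l{\left(20 \right)}\right)^{2} = \left(-84 + \left(96 + 20^{2} - 400\right)\right)^{2} = \left(-84 + \left(96 + 400 - 400\right)\right)^{2} = \left(-84 + 96\right)^{2} = 12^{2} = 144$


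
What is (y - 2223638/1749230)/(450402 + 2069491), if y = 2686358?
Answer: 2349527890351/2203936216195 ≈ 1.0661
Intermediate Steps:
(y - 2223638/1749230)/(450402 + 2069491) = (2686358 - 2223638/1749230)/(450402 + 2069491) = (2686358 - 2223638*1/1749230)/2519893 = (2686358 - 1111819/874615)*(1/2519893) = (2349527890351/874615)*(1/2519893) = 2349527890351/2203936216195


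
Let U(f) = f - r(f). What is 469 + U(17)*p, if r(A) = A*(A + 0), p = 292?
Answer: -78955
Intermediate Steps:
r(A) = A**2 (r(A) = A*A = A**2)
U(f) = f - f**2
469 + U(17)*p = 469 + (17*(1 - 1*17))*292 = 469 + (17*(1 - 17))*292 = 469 + (17*(-16))*292 = 469 - 272*292 = 469 - 79424 = -78955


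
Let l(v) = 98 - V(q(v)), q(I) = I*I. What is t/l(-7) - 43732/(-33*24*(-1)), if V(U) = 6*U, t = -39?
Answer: -1067573/19404 ≈ -55.018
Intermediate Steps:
q(I) = I²
l(v) = 98 - 6*v²
t/l(-7) - 43732/(-33*24*(-1)) = -39/(98 - 6*(-7)²) - 43732/(-33*24*(-1)) = -39/(98 - 6*49) - 43732/((-792*(-1))) = -39/(98 - 294) - 43732/792 = -39/(-196) - 43732*1/792 = -39*(-1/196) - 10933/198 = 39/196 - 10933/198 = -1067573/19404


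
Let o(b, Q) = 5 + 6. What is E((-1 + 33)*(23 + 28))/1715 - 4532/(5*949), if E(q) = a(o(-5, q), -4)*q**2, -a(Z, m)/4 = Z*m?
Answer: 88970835140/325507 ≈ 2.7333e+5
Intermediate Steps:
o(b, Q) = 11
a(Z, m) = -4*Z*m
E(q) = 176*q**2 (E(q) = (-4*11*(-4))*q**2 = 176*q**2)
E((-1 + 33)*(23 + 28))/1715 - 4532/(5*949) = (176*((-1 + 33)*(23 + 28))**2)/1715 - 4532/(5*949) = (176*(32*51)**2)*(1/1715) - 4532/4745 = (176*1632**2)*(1/1715) - 4532*1/4745 = (176*2663424)*(1/1715) - 4532/4745 = 468762624*(1/1715) - 4532/4745 = 468762624/1715 - 4532/4745 = 88970835140/325507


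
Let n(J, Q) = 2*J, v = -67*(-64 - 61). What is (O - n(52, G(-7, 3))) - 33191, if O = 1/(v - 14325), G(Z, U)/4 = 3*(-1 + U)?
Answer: -198105251/5950 ≈ -33295.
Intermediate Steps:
v = 8375 (v = -67*(-125) = 8375)
G(Z, U) = -12 + 12*U (G(Z, U) = 4*(3*(-1 + U)) = 4*(-3 + 3*U) = -12 + 12*U)
O = -1/5950 (O = 1/(8375 - 14325) = 1/(-5950) = -1/5950 ≈ -0.00016807)
(O - n(52, G(-7, 3))) - 33191 = (-1/5950 - 2*52) - 33191 = (-1/5950 - 1*104) - 33191 = (-1/5950 - 104) - 33191 = -618801/5950 - 33191 = -198105251/5950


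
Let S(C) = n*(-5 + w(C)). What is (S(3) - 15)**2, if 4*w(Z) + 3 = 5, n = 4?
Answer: 1089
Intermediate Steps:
w(Z) = 1/2 (w(Z) = -3/4 + (1/4)*5 = -3/4 + 5/4 = 1/2)
S(C) = -18 (S(C) = 4*(-5 + 1/2) = 4*(-9/2) = -18)
(S(3) - 15)**2 = (-18 - 15)**2 = (-33)**2 = 1089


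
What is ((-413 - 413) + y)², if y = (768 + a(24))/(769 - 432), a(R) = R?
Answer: 77045104900/113569 ≈ 6.7840e+5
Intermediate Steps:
y = 792/337 (y = (768 + 24)/(769 - 432) = 792/337 ≈ 2.3501)
((-413 - 413) + y)² = ((-413 - 413) + 792/337)² = (-826 + 792/337)² = (-277570/337)² = 77045104900/113569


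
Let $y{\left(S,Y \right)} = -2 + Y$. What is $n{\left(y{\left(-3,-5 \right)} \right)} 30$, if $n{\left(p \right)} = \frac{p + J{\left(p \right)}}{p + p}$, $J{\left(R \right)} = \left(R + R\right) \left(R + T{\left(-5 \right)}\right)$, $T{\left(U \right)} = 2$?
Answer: $-135$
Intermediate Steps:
$J{\left(R \right)} = 2 R \left(2 + R\right)$ ($J{\left(R \right)} = \left(R + R\right) \left(R + 2\right) = 2 R \left(2 + R\right)$)
$n{\left(p \right)} = \frac{p + 2 p \left(2 + p\right)}{2 p}$ ($n{\left(p \right)} = \frac{p + 2 p \left(2 + p\right)}{p + p} = \frac{p + 2 p \left(2 + p\right)}{2 p}$)
$n{\left(y{\left(-3,-5 \right)} \right)} 30 = \left(\frac{5}{2} - 7\right) 30 = \left(- \frac{9}{2}\right) 30 = -135$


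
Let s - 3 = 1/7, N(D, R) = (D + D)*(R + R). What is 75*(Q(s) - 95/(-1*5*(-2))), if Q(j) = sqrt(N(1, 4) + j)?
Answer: -1425/2 + 75*sqrt(938)/7 ≈ -384.36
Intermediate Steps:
N(D, R) = 4*D*R (N(D, R) = (2*D)*(2*R) = 4*D*R)
s = 22/7 (s = 3 + 1/7 = 22/7 ≈ 3.1429)
Q(j) = sqrt(16 + j) (Q(j) = sqrt(4*1*4 + j) = sqrt(16 + j))
75*(Q(s) - 95/(-1*5*(-2))) = 75*(sqrt(16 + 22/7) - 95/(-1*5*(-2))) = 75*(sqrt(134/7) - 95/((-5*(-2)))) = 75*(sqrt(938)/7 - 95/10) = 75*(sqrt(938)/7 - 95*1/10) = 75*(sqrt(938)/7 - 19/2) = 75*(-19/2 + sqrt(938)/7) = -1425/2 + 75*sqrt(938)/7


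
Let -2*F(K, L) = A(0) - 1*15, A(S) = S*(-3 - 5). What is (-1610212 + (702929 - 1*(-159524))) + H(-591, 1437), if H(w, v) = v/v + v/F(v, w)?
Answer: -3737832/5 ≈ -7.4757e+5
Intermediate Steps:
A(S) = -8*S (A(S) = S*(-8) = -8*S)
F(K, L) = 15/2 (F(K, L) = -(-8*0 - 1*15)/2 = -(0 - 15)/2 = -1/2*(-15) = 15/2)
H(w, v) = 1 + 2*v/15 (H(w, v) = v/v + v/(15/2) = 1 + v*(2/15) = 1 + 2*v/15)
(-1610212 + (702929 - 1*(-159524))) + H(-591, 1437) = (-1610212 + (702929 - 1*(-159524))) + (1 + (2/15)*1437) = (-1610212 + (702929 + 159524)) + (1 + 958/5) = (-1610212 + 862453) + 963/5 = -747759 + 963/5 = -3737832/5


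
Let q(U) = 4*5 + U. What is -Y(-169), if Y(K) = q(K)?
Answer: 149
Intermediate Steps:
q(U) = 20 + U
Y(K) = 20 + K
-Y(-169) = -(20 - 169) = -1*(-149) = 149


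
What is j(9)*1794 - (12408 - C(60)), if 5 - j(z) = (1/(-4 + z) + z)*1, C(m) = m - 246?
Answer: -100644/5 ≈ -20129.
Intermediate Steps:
C(m) = -246 + m
j(z) = 5 - z - 1/(-4 + z) (j(z) = 5 - (1/(-4 + z) + z) = 5 - (z + 1/(-4 + z)) = 5 + (-z - 1/(-4 + z)) = 5 - z - 1/(-4 + z))
j(9)*1794 - (12408 - C(60)) = ((-21 - 1*9**2 + 9*9)/(-4 + 9))*1794 - (12408 - (-246 + 60)) = ((-21 - 1*81 + 81)/5)*1794 - (12408 - 1*(-186)) = ((-21 - 81 + 81)/5)*1794 - (12408 + 186) = ((1/5)*(-21))*1794 - 1*12594 = -21/5*1794 - 12594 = -37674/5 - 12594 = -100644/5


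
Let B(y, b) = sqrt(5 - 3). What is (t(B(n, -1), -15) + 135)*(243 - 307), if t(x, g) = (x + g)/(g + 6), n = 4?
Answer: -26240/3 + 64*sqrt(2)/9 ≈ -8736.6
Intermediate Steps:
B(y, b) = sqrt(2)
t(x, g) = (g + x)/(6 + g)
(t(B(n, -1), -15) + 135)*(243 - 307) = ((-15 + sqrt(2))/(6 - 15) + 135)*(243 - 307) = ((-15 + sqrt(2))/(-9) + 135)*(-64) = (-(-15 + sqrt(2))/9 + 135)*(-64) = ((5/3 - sqrt(2)/9) + 135)*(-64) = (410/3 - sqrt(2)/9)*(-64) = -26240/3 + 64*sqrt(2)/9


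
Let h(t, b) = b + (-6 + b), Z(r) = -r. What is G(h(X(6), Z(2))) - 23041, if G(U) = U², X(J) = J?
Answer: -22941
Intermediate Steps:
h(t, b) = -6 + 2*b
G(h(X(6), Z(2))) - 23041 = (-6 + 2*(-1*2))² - 23041 = (-6 + 2*(-2))² - 23041 = (-6 - 4)² - 23041 = (-10)² - 23041 = 100 - 23041 = -22941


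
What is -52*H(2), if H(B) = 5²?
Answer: -1300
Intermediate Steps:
H(B) = 25
-52*H(2) = -52*25 = -1300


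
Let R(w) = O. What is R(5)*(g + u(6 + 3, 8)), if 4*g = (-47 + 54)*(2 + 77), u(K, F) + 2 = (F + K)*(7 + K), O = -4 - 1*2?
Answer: -4899/2 ≈ -2449.5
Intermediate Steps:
O = -6 (O = -4 - 2 = -6)
u(K, F) = -2 + (7 + K)*(F + K) (u(K, F) = -2 + (F + K)*(7 + K) = -2 + (7 + K)*(F + K))
g = 553/4 (g = ((-47 + 54)*(2 + 77))/4 = (7*79)/4 = (¼)*553 = 553/4 ≈ 138.25)
R(w) = -6
R(5)*(g + u(6 + 3, 8)) = -6*(553/4 + (-2 + (6 + 3)² + 7*8 + 7*(6 + 3) + 8*(6 + 3))) = -6*(553/4 + (-2 + 9² + 56 + 7*9 + 8*9)) = -6*(553/4 + (-2 + 81 + 56 + 63 + 72)) = -6*(553/4 + 270) = -6*1633/4 = -4899/2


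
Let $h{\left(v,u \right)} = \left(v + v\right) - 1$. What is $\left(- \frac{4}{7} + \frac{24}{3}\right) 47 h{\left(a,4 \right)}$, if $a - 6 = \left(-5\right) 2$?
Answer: $- \frac{21996}{7} \approx -3142.3$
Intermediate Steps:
$a = -4$ ($a = 6 - 10 = -4$)
$h{\left(v,u \right)} = -1 + 2 v$ ($h{\left(v,u \right)} = 2 v - 1 = -1 + 2 v$)
$\left(- \frac{4}{7} + \frac{24}{3}\right) 47 h{\left(a,4 \right)} = \left(- \frac{4}{7} + \frac{24}{3}\right) 47 \left(-1 + 2 \left(-4\right)\right) = \left(\left(-4\right) \frac{1}{7} + 24 \cdot \frac{1}{3}\right) 47 \left(-1 - 8\right) = \left(- \frac{4}{7} + 8\right) 47 \left(-9\right) = \frac{52}{7} \cdot 47 \left(-9\right) = \frac{2444}{7} \left(-9\right) = - \frac{21996}{7}$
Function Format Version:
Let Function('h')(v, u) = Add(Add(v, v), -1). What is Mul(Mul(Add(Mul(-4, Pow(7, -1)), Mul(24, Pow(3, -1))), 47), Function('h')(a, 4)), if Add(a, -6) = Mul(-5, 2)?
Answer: Rational(-21996, 7) ≈ -3142.3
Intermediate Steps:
a = -4 (a = Add(6, Mul(-5, 2)) = Add(6, -10) = -4)
Function('h')(v, u) = Add(-1, Mul(2, v)) (Function('h')(v, u) = Add(Mul(2, v), -1) = Add(-1, Mul(2, v)))
Mul(Mul(Add(Mul(-4, Pow(7, -1)), Mul(24, Pow(3, -1))), 47), Function('h')(a, 4)) = Mul(Mul(Add(Mul(-4, Pow(7, -1)), Mul(24, Pow(3, -1))), 47), Add(-1, Mul(2, -4))) = Mul(Mul(Add(Mul(-4, Rational(1, 7)), Mul(24, Rational(1, 3))), 47), Add(-1, -8)) = Mul(Mul(Add(Rational(-4, 7), 8), 47), -9) = Mul(Mul(Rational(52, 7), 47), -9) = Mul(Rational(2444, 7), -9) = Rational(-21996, 7)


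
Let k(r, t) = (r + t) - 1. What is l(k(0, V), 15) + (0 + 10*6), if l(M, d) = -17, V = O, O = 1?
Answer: 43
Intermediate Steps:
V = 1
k(r, t) = -1 + r + t
l(k(0, V), 15) + (0 + 10*6) = -17 + (0 + 10*6) = -17 + (0 + 60) = -17 + 60 = 43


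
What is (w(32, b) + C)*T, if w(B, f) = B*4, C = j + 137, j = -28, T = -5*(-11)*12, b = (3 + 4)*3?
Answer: 156420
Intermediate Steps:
b = 21 (b = 7*3 = 21)
T = 660 (T = 55*12 = 660)
C = 109 (C = -28 + 137 = 109)
w(B, f) = 4*B
(w(32, b) + C)*T = (4*32 + 109)*660 = (128 + 109)*660 = 237*660 = 156420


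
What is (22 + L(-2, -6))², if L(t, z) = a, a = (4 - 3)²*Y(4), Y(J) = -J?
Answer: 324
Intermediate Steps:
a = -4 (a = (4 - 3)²*(-1*4) = 1²*(-4) = 1*(-4) = -4)
L(t, z) = -4
(22 + L(-2, -6))² = (22 - 4)² = 18² = 324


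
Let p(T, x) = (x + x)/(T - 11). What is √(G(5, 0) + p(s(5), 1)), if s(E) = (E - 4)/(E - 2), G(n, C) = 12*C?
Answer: I*√3/4 ≈ 0.43301*I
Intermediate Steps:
s(E) = (-4 + E)/(-2 + E)
p(T, x) = 2*x/(-11 + T) (p(T, x) = (2*x)/(-11 + T) = 2*x/(-11 + T))
√(G(5, 0) + p(s(5), 1)) = √(12*0 + 2*1/(-11 + (-4 + 5)/(-2 + 5))) = √(0 + 2*1/(-11 + 1/3)) = √(0 + 2*1/(-11 + (⅓)*1)) = √(0 + 2*1/(-11 + ⅓)) = √(0 + 2*1/(-32/3)) = √(0 + 2*1*(-3/32)) = √(0 - 3/16) = √(-3/16) = I*√3/4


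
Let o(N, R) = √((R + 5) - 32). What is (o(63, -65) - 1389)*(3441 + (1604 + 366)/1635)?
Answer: -521153263/109 + 2251202*I*√23/327 ≈ -4.7812e+6 + 33017.0*I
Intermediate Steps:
o(N, R) = √(-27 + R) (o(N, R) = √((5 + R) - 32) = √(-27 + R))
(o(63, -65) - 1389)*(3441 + (1604 + 366)/1635) = (√(-27 - 65) - 1389)*(3441 + (1604 + 366)/1635) = (√(-92) - 1389)*(3441 + 1970*(1/1635)) = (2*I*√23 - 1389)*(3441 + 394/327) = (-1389 + 2*I*√23)*(1125601/327) = -521153263/109 + 2251202*I*√23/327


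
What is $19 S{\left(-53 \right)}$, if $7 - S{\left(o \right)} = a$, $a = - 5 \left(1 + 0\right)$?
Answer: $228$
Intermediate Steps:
$a = -5$ ($a = \left(-5\right) 1 = -5$)
$S{\left(o \right)} = 12$ ($S{\left(o \right)} = 7 - -5 = 7 + 5 = 12$)
$19 S{\left(-53 \right)} = 19 \cdot 12 = 228$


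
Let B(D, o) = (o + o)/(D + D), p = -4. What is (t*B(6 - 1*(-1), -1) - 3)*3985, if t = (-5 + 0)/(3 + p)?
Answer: -103610/7 ≈ -14801.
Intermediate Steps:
t = 5 (t = (-5 + 0)/(3 - 4) = -5/(-1) = -5*(-1) = 5)
B(D, o) = o/D (B(D, o) = (2*o)/((2*D)) = (2*o)*(1/(2*D)) = o/D)
(t*B(6 - 1*(-1), -1) - 3)*3985 = (5*(-1/(6 - 1*(-1))) - 3)*3985 = (5*(-1/(6 + 1)) - 3)*3985 = (5*(-1/7) - 3)*3985 = (5*(-1*⅐) - 3)*3985 = (5*(-⅐) - 3)*3985 = (-5/7 - 3)*3985 = -26/7*3985 = -103610/7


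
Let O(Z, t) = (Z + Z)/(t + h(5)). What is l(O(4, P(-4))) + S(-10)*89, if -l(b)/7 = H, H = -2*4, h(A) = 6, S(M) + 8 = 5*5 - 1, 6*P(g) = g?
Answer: 1480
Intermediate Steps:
P(g) = g/6
S(M) = 16 (S(M) = -8 + (5*5 - 1) = -8 + (25 - 1) = -8 + 24 = 16)
O(Z, t) = 2*Z/(6 + t) (O(Z, t) = (Z + Z)/(t + 6) = (2*Z)/(6 + t) = 2*Z/(6 + t))
H = -8
l(b) = 56 (l(b) = -7*(-8) = 56)
l(O(4, P(-4))) + S(-10)*89 = 56 + 16*89 = 56 + 1424 = 1480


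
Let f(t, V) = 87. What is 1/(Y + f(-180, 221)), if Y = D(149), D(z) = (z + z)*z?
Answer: 1/44489 ≈ 2.2477e-5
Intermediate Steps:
D(z) = 2*z² (D(z) = (2*z)*z = 2*z²)
Y = 44402 (Y = 2*149² = 2*22201 = 44402)
1/(Y + f(-180, 221)) = 1/(44402 + 87) = 1/44489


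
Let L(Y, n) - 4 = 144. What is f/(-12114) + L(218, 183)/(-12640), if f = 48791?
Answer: -77313889/19140120 ≈ -4.0394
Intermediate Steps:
L(Y, n) = 148 (L(Y, n) = 4 + 144 = 148)
f/(-12114) + L(218, 183)/(-12640) = 48791/(-12114) + 148/(-12640) = 48791*(-1/12114) + 148*(-1/12640) = -48791/12114 - 37/3160 = -77313889/19140120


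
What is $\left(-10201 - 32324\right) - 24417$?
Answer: $-66942$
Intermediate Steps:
$\left(-10201 - 32324\right) - 24417 = -42525 - 24417 = -66942$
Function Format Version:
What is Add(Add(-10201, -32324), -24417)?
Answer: -66942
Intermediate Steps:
Add(Add(-10201, -32324), -24417) = Add(-42525, -24417) = -66942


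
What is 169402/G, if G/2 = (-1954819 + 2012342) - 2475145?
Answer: -84701/2417622 ≈ -0.035035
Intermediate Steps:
G = -4835244 (G = 2*((-1954819 + 2012342) - 2475145) = 2*(57523 - 2475145) = 2*(-2417622) = -4835244)
169402/G = 169402/(-4835244) = 169402*(-1/4835244) = -84701/2417622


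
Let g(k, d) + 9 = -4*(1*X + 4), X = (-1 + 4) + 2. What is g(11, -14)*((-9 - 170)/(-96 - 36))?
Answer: -2685/44 ≈ -61.023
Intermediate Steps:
X = 5 (X = 3 + 2 = 5)
g(k, d) = -45 (g(k, d) = -9 - 4*(1*5 + 4) = -9 - 4*(5 + 4) = -9 - 4*9 = -9 - 36 = -45)
g(11, -14)*((-9 - 170)/(-96 - 36)) = -45*(-9 - 170)/(-96 - 36) = -(-8055)/(-132) = -(-8055)*(-1)/132 = -45*179/132 = -2685/44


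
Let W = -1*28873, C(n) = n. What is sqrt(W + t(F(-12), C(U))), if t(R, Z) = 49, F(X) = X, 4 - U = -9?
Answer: 2*I*sqrt(7206) ≈ 169.78*I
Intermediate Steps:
U = 13 (U = 4 - 1*(-9) = 4 + 9 = 13)
W = -28873
sqrt(W + t(F(-12), C(U))) = sqrt(-28873 + 49) = sqrt(-28824) = 2*I*sqrt(7206)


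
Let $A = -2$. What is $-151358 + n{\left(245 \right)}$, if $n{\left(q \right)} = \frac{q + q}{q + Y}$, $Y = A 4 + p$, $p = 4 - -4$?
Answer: $-151356$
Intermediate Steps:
$p = 8$ ($p = 4 + 4 = 8$)
$Y = 0$ ($Y = \left(-2\right) 4 + 8 = -8 + 8 = 0$)
$n{\left(q \right)} = 2$ ($n{\left(q \right)} = \frac{q + q}{q + 0} = \frac{2 q}{q} = 2$)
$-151358 + n{\left(245 \right)} = -151358 + 2 = -151356$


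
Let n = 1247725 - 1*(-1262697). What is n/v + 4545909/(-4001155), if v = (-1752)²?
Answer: -1954549160863/6140780638560 ≈ -0.31829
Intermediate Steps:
n = 2510422 (n = 1247725 + 1262697 = 2510422)
v = 3069504
n/v + 4545909/(-4001155) = 2510422/3069504 + 4545909/(-4001155) = 2510422*(1/3069504) + 4545909*(-1/4001155) = 1255211/1534752 - 4545909/4001155 = -1954549160863/6140780638560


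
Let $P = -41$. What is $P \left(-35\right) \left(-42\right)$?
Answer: $-60270$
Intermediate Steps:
$P \left(-35\right) \left(-42\right) = \left(-41\right) \left(-35\right) \left(-42\right) = 1435 \left(-42\right) = -60270$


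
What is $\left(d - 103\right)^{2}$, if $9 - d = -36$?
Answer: $3364$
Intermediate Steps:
$d = 45$ ($d = 9 - -36 = 9 + 36 = 45$)
$\left(d - 103\right)^{2} = \left(45 - 103\right)^{2} = \left(-58\right)^{2} = 3364$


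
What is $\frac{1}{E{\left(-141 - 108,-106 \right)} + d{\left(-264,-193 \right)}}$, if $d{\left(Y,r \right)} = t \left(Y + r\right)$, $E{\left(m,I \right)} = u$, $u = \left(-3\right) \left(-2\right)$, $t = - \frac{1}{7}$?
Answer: $\frac{7}{499} \approx 0.014028$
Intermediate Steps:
$t = - \frac{1}{7}$ ($t = \left(-1\right) \frac{1}{7} = - \frac{1}{7} \approx -0.14286$)
$u = 6$
$E{\left(m,I \right)} = 6$
$d{\left(Y,r \right)} = - \frac{Y}{7} - \frac{r}{7}$ ($d{\left(Y,r \right)} = - \frac{Y + r}{7} = - \frac{Y}{7} - \frac{r}{7}$)
$\frac{1}{E{\left(-141 - 108,-106 \right)} + d{\left(-264,-193 \right)}} = \frac{1}{6 - - \frac{457}{7}} = \frac{1}{6 + \left(\frac{264}{7} + \frac{193}{7}\right)} = \frac{1}{6 + \frac{457}{7}} = \frac{1}{\frac{499}{7}} = \frac{7}{499}$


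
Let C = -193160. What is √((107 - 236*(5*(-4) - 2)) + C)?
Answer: I*√187861 ≈ 433.43*I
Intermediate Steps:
√((107 - 236*(5*(-4) - 2)) + C) = √((107 - 236*(5*(-4) - 2)) - 193160) = √((107 - 236*(-20 - 2)) - 193160) = √((107 - 236*(-22)) - 193160) = √((107 + 5192) - 193160) = √(5299 - 193160) = √(-187861) = I*√187861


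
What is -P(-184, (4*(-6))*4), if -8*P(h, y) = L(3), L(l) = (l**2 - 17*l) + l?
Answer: -39/8 ≈ -4.8750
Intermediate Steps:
L(l) = l**2 - 16*l
P(h, y) = 39/8 (P(h, y) = -3*(-16 + 3)/8 = -3*(-13)/8 = -1/8*(-39) = 39/8)
-P(-184, (4*(-6))*4) = -1*39/8 = -39/8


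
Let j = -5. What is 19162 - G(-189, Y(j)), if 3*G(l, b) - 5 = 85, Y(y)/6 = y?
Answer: 19132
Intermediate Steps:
Y(y) = 6*y
G(l, b) = 30 (G(l, b) = 5/3 + (⅓)*85 = 5/3 + 85/3 = 30)
19162 - G(-189, Y(j)) = 19162 - 1*30 = 19162 - 30 = 19132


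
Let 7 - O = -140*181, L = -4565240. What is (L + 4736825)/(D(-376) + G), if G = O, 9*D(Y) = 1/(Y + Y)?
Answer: 232257456/34309699 ≈ 6.7694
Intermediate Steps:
D(Y) = 1/(18*Y) (D(Y) = 1/(9*(Y + Y)) = 1/(9*((2*Y))) = (1/(2*Y))/9 = 1/(18*Y))
O = 25347 (O = 7 - (-140)*181 = 7 - 1*(-25340) = 7 + 25340 = 25347)
G = 25347
(L + 4736825)/(D(-376) + G) = (-4565240 + 4736825)/((1/18)/(-376) + 25347) = 171585/((1/18)*(-1/376) + 25347) = 171585/(-1/6768 + 25347) = 171585/(171548495/6768) = 171585*(6768/171548495) = 232257456/34309699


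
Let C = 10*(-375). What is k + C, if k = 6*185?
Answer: -2640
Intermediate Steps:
k = 1110
C = -3750
k + C = 1110 - 3750 = -2640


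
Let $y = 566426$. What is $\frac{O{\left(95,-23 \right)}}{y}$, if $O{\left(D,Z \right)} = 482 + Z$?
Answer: $\frac{459}{566426} \approx 0.00081034$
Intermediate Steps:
$\frac{O{\left(95,-23 \right)}}{y} = \frac{482 - 23}{566426} = 459 \cdot \frac{1}{566426} = \frac{459}{566426}$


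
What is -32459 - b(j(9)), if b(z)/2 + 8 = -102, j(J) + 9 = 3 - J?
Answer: -32239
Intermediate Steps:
j(J) = -6 - J (j(J) = -9 + (3 - J) = -6 - J)
b(z) = -220 (b(z) = -16 + 2*(-102) = -16 - 204 = -220)
-32459 - b(j(9)) = -32459 - 1*(-220) = -32459 + 220 = -32239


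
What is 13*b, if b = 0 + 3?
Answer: 39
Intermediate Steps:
b = 3
13*b = 13*3 = 39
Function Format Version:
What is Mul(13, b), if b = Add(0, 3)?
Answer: 39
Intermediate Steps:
b = 3
Mul(13, b) = Mul(13, 3) = 39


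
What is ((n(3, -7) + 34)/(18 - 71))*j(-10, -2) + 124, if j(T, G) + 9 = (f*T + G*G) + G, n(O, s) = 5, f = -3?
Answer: 5675/53 ≈ 107.08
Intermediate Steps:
j(T, G) = -9 + G + G**2 - 3*T (j(T, G) = -9 + ((-3*T + G*G) + G) = -9 + ((-3*T + G**2) + G) = -9 + ((G**2 - 3*T) + G) = -9 + (G + G**2 - 3*T) = -9 + G + G**2 - 3*T)
((n(3, -7) + 34)/(18 - 71))*j(-10, -2) + 124 = ((5 + 34)/(18 - 71))*(-9 - 2 + (-2)**2 - 3*(-10)) + 124 = (39/(-53))*(-9 - 2 + 4 + 30) + 124 = (39*(-1/53))*23 + 124 = -39/53*23 + 124 = -897/53 + 124 = 5675/53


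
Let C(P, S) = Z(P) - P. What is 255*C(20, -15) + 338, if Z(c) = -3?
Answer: -5527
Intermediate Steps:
C(P, S) = -3 - P
255*C(20, -15) + 338 = 255*(-3 - 1*20) + 338 = 255*(-3 - 20) + 338 = 255*(-23) + 338 = -5865 + 338 = -5527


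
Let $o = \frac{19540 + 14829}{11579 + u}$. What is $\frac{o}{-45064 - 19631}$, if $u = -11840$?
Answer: $\frac{34369}{16885395} \approx 0.0020354$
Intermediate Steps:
$o = - \frac{34369}{261}$ ($o = \frac{19540 + 14829}{11579 - 11840} = \frac{34369}{-261} = 34369 \left(- \frac{1}{261}\right) = - \frac{34369}{261} \approx -131.68$)
$\frac{o}{-45064 - 19631} = - \frac{34369}{261 \left(-45064 - 19631\right)} = - \frac{34369}{261 \left(-64695\right)} = \left(- \frac{34369}{261}\right) \left(- \frac{1}{64695}\right) = \frac{34369}{16885395}$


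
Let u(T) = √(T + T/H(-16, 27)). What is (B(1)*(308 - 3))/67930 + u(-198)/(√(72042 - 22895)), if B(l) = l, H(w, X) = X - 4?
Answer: 61/13586 + 12*I*√761277/161483 ≈ 0.0044899 + 0.064837*I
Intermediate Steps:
H(w, X) = -4 + X
u(T) = 2*√138*√T/23 (u(T) = √(T + T/(-4 + 27)) = √(T + T/23) = √(24*T/23) = 2*√138*√T/23)
(B(1)*(308 - 3))/67930 + u(-198)/(√(72042 - 22895)) = (1*(308 - 3))/67930 + (2*√138*√(-198)/23)/(√(72042 - 22895)) = (1*305)*(1/67930) + (2*√138*(3*I*√22)/23)/(√49147) = 305*(1/67930) + (12*I*√759/23)/((7*√1003)) = 61/13586 + (12*I*√759/23)*(√1003/7021) = 61/13586 + 12*I*√761277/161483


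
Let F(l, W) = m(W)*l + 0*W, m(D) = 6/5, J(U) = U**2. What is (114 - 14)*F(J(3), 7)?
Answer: 1080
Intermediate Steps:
m(D) = 6/5 (m(D) = 6*(1/5) = 6/5)
F(l, W) = 6*l/5 (F(l, W) = 6*l/5 + 0*W = 6*l/5 + 0 = 6*l/5)
(114 - 14)*F(J(3), 7) = (114 - 14)*((6/5)*3**2) = 100*((6/5)*9) = 100*(54/5) = 1080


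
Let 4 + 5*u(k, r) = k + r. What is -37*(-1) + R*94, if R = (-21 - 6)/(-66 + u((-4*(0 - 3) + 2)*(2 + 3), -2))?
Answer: 11266/133 ≈ 84.707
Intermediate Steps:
u(k, r) = -⅘ + k/5 + r/5 (u(k, r) = -⅘ + (k + r)/5 = -⅘ + (k/5 + r/5) = -⅘ + k/5 + r/5)
R = 135/266 (R = (-21 - 6)/(-66 + (-⅘ + ((-4*(0 - 3) + 2)*(2 + 3))/5 + (⅕)*(-2))) = -27/(-66 + (-⅘ + ((-4*(-3) + 2)*5)/5 - ⅖)) = -27/(-66 + (-⅘ + ((12 + 2)*5)/5 - ⅖)) = -27/(-66 + (-⅘ + (14*5)/5 - ⅖)) = -27/(-66 + (-⅘ + (⅕)*70 - ⅖)) = -27/(-66 + (-⅘ + 14 - ⅖)) = -27/(-66 + 64/5) = -27/(-266/5) = -27*(-5/266) = 135/266 ≈ 0.50752)
-37*(-1) + R*94 = -37*(-1) + (135/266)*94 = 37 + 6345/133 = 11266/133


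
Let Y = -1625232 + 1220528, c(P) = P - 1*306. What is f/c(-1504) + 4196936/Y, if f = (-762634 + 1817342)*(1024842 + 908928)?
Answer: -10317739826878285/9156428 ≈ -1.1268e+9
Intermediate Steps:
f = 2039562689160 (f = 1054708*1933770 = 2039562689160)
c(P) = -306 + P (c(P) = P - 306 = -306 + P)
Y = -404704
f/c(-1504) + 4196936/Y = 2039562689160/(-306 - 1504) + 4196936/(-404704) = 2039562689160/(-1810) + 4196936*(-1/404704) = 2039562689160*(-1/1810) - 524617/50588 = -203956268916/181 - 524617/50588 = -10317739826878285/9156428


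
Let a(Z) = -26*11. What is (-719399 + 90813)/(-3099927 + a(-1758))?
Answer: 628586/3100213 ≈ 0.20276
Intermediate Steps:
a(Z) = -286
(-719399 + 90813)/(-3099927 + a(-1758)) = (-719399 + 90813)/(-3099927 - 286) = -628586/(-3100213) = -628586*(-1/3100213) = 628586/3100213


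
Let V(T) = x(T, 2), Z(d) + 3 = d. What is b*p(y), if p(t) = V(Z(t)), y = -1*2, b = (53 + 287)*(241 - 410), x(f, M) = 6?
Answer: -344760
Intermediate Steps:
Z(d) = -3 + d
b = -57460 (b = 340*(-169) = -57460)
y = -2
V(T) = 6
p(t) = 6
b*p(y) = -57460*6 = -344760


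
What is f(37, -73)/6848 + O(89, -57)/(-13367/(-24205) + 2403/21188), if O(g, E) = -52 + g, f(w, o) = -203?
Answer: 129875984227007/2337801816128 ≈ 55.555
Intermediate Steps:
f(37, -73)/6848 + O(89, -57)/(-13367/(-24205) + 2403/21188) = -203/6848 + (-52 + 89)/(-13367/(-24205) + 2403/21188) = -203*1/6848 + 37/(-13367*(-1/24205) + 2403*(1/21188)) = -203/6848 + 37/(13367/24205 + 2403/21188) = -203/6848 + 37/(341384611/512855540) = -203/6848 + 37*(512855540/341384611) = -203/6848 + 18975654980/341384611 = 129875984227007/2337801816128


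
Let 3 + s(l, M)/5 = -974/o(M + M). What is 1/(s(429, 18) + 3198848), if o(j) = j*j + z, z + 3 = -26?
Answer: 1267/4052916541 ≈ 3.1261e-7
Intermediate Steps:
z = -29 (z = -3 - 26 = -29)
o(j) = -29 + j² (o(j) = j*j - 29 = j² - 29 = -29 + j²)
s(l, M) = -15 - 4870/(-29 + 4*M²) (s(l, M) = -15 + 5*(-974/(-29 + (M + M)²)) = -15 + 5*(-974/(-29 + (2*M)²)) = -15 + 5*(-974/(-29 + 4*M²)) = -15 - 4870/(-29 + 4*M²))
1/(s(429, 18) + 3198848) = 1/(5*(-887 - 12*18²)/(-29 + 4*18²) + 3198848) = 1/(5*(-887 - 12*324)/(-29 + 4*324) + 3198848) = 1/(5*(-887 - 3888)/(-29 + 1296) + 3198848) = 1/(5*(-4775)/1267 + 3198848) = 1/(5*(1/1267)*(-4775) + 3198848) = 1/(-23875/1267 + 3198848) = 1/(4052916541/1267) = 1267/4052916541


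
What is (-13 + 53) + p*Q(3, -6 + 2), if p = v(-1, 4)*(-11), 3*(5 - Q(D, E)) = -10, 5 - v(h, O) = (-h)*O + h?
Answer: -430/3 ≈ -143.33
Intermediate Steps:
v(h, O) = 5 - h + O*h (v(h, O) = 5 - ((-h)*O + h) = 5 - (-O*h + h) = 5 - (h - O*h) = 5 + (-h + O*h) = 5 - h + O*h)
Q(D, E) = 25/3 (Q(D, E) = 5 - ⅓*(-10) = 5 + 10/3 = 25/3)
p = -22 (p = (5 - 1*(-1) + 4*(-1))*(-11) = (5 + 1 - 4)*(-11) = 2*(-11) = -22)
(-13 + 53) + p*Q(3, -6 + 2) = (-13 + 53) - 22*25/3 = 40 - 550/3 = -430/3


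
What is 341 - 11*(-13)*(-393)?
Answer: -55858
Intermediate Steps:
341 - 11*(-13)*(-393) = 341 + 143*(-393) = 341 - 56199 = -55858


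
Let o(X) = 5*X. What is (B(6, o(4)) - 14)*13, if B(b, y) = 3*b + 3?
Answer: 91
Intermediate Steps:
B(b, y) = 3 + 3*b
(B(6, o(4)) - 14)*13 = ((3 + 3*6) - 14)*13 = ((3 + 18) - 14)*13 = (21 - 14)*13 = 7*13 = 91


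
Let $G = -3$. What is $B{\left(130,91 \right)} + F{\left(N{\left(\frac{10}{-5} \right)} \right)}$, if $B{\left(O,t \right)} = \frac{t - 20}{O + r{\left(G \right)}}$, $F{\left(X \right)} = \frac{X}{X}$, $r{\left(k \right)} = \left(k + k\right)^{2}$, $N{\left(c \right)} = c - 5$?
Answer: $\frac{237}{166} \approx 1.4277$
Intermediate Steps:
$N{\left(c \right)} = -5 + c$
$r{\left(k \right)} = 4 k^{2}$ ($r{\left(k \right)} = \left(2 k\right)^{2} = 4 k^{2}$)
$F{\left(X \right)} = 1$
$B{\left(O,t \right)} = \frac{-20 + t}{36 + O}$ ($B{\left(O,t \right)} = \frac{t - 20}{O + 4 \left(-3\right)^{2}} = \frac{-20 + t}{O + 4 \cdot 9} = \frac{-20 + t}{O + 36} = \frac{-20 + t}{36 + O}$)
$B{\left(130,91 \right)} + F{\left(N{\left(\frac{10}{-5} \right)} \right)} = \frac{-20 + 91}{36 + 130} + 1 = \frac{1}{166} \cdot 71 + 1 = \frac{71}{166} + 1 = \frac{237}{166}$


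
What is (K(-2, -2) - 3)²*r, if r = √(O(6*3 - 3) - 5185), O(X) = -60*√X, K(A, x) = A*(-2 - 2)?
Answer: 25*√(-5185 - 60*√15) ≈ 1840.1*I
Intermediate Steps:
K(A, x) = -4*A (K(A, x) = A*(-4) = -4*A)
r = √(-5185 - 60*√15) (r = √(-60*√(6*3 - 3) - 5185) = √(-60*√(18 - 3) - 5185) = √(-60*√15 - 5185) = √(-5185 - 60*√15) ≈ 73.603*I)
(K(-2, -2) - 3)²*r = (-4*(-2) - 3)²*√(-5185 - 60*√15) = (8 - 3)²*√(-5185 - 60*√15) = 5²*√(-5185 - 60*√15) = 25*√(-5185 - 60*√15)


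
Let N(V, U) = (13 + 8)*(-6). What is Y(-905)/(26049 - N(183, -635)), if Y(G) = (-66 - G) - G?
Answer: 1744/26175 ≈ 0.066628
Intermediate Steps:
Y(G) = -66 - 2*G
N(V, U) = -126 (N(V, U) = 21*(-6) = -126)
Y(-905)/(26049 - N(183, -635)) = (-66 - 2*(-905))/(26049 - 1*(-126)) = (-66 + 1810)/(26049 + 126) = 1744/26175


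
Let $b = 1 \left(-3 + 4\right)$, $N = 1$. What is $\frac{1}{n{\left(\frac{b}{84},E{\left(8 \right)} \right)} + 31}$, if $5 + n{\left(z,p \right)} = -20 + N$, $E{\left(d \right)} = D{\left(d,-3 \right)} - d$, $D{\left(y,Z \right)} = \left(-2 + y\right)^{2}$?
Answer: $\frac{1}{7} \approx 0.14286$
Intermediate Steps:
$b = 1$ ($b = 1 \cdot 1 = 1$)
$E{\left(d \right)} = \left(-2 + d\right)^{2} - d$
$n{\left(z,p \right)} = -24$ ($n{\left(z,p \right)} = -5 + \left(-20 + 1\right) = -5 - 19 = -24$)
$\frac{1}{n{\left(\frac{b}{84},E{\left(8 \right)} \right)} + 31} = \frac{1}{-24 + 31} = \frac{1}{7}$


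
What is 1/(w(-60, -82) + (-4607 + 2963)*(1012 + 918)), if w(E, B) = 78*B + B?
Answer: -1/3179398 ≈ -3.1453e-7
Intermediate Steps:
w(E, B) = 79*B
1/(w(-60, -82) + (-4607 + 2963)*(1012 + 918)) = 1/(79*(-82) + (-4607 + 2963)*(1012 + 918)) = 1/(-6478 - 1644*1930) = 1/(-6478 - 3172920) = 1/(-3179398) = -1/3179398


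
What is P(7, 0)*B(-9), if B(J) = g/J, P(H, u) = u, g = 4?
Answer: 0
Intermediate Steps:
B(J) = 4/J
P(7, 0)*B(-9) = 0*(4/(-9)) = 0*(4*(-⅑)) = 0*(-4/9) = 0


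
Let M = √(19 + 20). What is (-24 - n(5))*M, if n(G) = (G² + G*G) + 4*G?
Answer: -94*√39 ≈ -587.03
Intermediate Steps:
n(G) = 2*G² + 4*G (n(G) = (G² + G²) + 4*G = 2*G² + 4*G)
M = √39 ≈ 6.2450
(-24 - n(5))*M = (-24 - 2*5*(2 + 5))*√39 = (-24 - 2*5*7)*√39 = (-24 - 1*70)*√39 = (-24 - 70)*√39 = -94*√39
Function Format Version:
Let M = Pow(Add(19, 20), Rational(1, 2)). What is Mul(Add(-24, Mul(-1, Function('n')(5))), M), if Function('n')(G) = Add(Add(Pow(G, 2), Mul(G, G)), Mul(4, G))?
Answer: Mul(-94, Pow(39, Rational(1, 2))) ≈ -587.03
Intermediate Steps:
Function('n')(G) = Add(Mul(2, Pow(G, 2)), Mul(4, G)) (Function('n')(G) = Add(Add(Pow(G, 2), Pow(G, 2)), Mul(4, G)) = Add(Mul(2, Pow(G, 2)), Mul(4, G)))
M = Pow(39, Rational(1, 2)) ≈ 6.2450
Mul(Add(-24, Mul(-1, Function('n')(5))), M) = Mul(Add(-24, Mul(-1, Mul(2, 5, Add(2, 5)))), Pow(39, Rational(1, 2))) = Mul(Add(-24, Mul(-1, Mul(2, 5, 7))), Pow(39, Rational(1, 2))) = Mul(Add(-24, Mul(-1, 70)), Pow(39, Rational(1, 2))) = Mul(Add(-24, -70), Pow(39, Rational(1, 2))) = Mul(-94, Pow(39, Rational(1, 2)))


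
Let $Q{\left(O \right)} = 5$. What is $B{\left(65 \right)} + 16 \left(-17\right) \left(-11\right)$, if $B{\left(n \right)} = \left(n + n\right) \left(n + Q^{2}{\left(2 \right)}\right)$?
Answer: $14692$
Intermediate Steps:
$B{\left(n \right)} = 2 n \left(25 + n\right)$ ($B{\left(n \right)} = \left(n + n\right) \left(n + 5^{2}\right) = 2 n \left(n + 25\right) = 2 n \left(25 + n\right)$)
$B{\left(65 \right)} + 16 \left(-17\right) \left(-11\right) = 2 \cdot 65 \left(25 + 65\right) + 16 \left(-17\right) \left(-11\right) = 2 \cdot 65 \cdot 90 - -2992 = 11700 + 2992 = 14692$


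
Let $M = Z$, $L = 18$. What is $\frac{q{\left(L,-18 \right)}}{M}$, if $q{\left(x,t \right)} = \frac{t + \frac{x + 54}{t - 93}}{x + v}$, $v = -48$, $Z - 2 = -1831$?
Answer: $- \frac{23}{67673} \approx -0.00033987$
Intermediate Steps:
$Z = -1829$ ($Z = 2 - 1831 = -1829$)
$M = -1829$
$q{\left(x,t \right)} = \frac{t + \frac{54 + x}{-93 + t}}{-48 + x}$ ($q{\left(x,t \right)} = \frac{t + \frac{x + 54}{t - 93}}{x - 48} = \frac{t + \frac{54 + x}{-93 + t}}{-48 + x}$)
$\frac{q{\left(L,-18 \right)}}{M} = \frac{\frac{1}{4464 - 1674 - -864 - 324} \left(54 + 18 + \left(-18\right)^{2} - -1674\right)}{-1829} = \frac{54 + 18 + 324 + 1674}{4464 - 1674 + 864 - 324} \left(- \frac{1}{1829}\right) = \frac{1}{3330} \cdot 2070 \left(- \frac{1}{1829}\right) = \frac{23}{37} \left(- \frac{1}{1829}\right) = - \frac{23}{67673}$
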